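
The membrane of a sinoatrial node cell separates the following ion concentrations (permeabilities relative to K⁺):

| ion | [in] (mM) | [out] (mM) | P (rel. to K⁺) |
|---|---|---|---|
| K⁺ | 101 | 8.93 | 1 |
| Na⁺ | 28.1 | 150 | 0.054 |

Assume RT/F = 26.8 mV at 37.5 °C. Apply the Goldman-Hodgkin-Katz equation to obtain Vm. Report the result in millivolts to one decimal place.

-48.1 mV

Vm = 26.8 · ln[(Σ P·[cation]ₒ + Σ P·[anion]ᵢ) / (Σ P·[cation]ᵢ + Σ P·[anion]ₒ)]
Numerator = 1×8.93 + 0.054×150 = 17.03
Denominator = 1×101 + 0.054×28.1 = 102.5
Vm = 26.8 · ln(0.16612) = 26.8 × (-1.7951) = -48.11 mV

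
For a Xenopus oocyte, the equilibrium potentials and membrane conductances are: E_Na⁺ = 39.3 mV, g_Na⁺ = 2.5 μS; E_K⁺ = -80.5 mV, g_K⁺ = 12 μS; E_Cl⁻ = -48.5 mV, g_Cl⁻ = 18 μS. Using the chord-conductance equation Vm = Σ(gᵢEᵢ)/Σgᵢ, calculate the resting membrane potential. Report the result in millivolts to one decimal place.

Σ gᵢEᵢ = 2.5·(39.3) + 12·(-80.5) + 18·(-48.5) = -1740.75
Σ gᵢ = 2.5 + 12 + 18 = 32.5
Vm = -1740.75 / 32.5 = -53.56 mV

-53.6 mV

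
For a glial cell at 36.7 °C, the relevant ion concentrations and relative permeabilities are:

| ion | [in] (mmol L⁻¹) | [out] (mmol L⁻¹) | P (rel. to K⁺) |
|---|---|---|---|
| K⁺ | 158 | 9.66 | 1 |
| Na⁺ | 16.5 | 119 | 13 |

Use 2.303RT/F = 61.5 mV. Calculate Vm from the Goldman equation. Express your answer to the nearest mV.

38 mV

Vm = 61.5 · log₁₀[(Σ P·[cation]ₒ + Σ P·[anion]ᵢ) / (Σ P·[cation]ᵢ + Σ P·[anion]ₒ)]
Numerator = 1×9.66 + 13×119 = 1557
Denominator = 1×158 + 13×16.5 = 372.5
Vm = 61.5 · log₁₀(4.179) = 61.5 × (0.6211) = 38.20 mV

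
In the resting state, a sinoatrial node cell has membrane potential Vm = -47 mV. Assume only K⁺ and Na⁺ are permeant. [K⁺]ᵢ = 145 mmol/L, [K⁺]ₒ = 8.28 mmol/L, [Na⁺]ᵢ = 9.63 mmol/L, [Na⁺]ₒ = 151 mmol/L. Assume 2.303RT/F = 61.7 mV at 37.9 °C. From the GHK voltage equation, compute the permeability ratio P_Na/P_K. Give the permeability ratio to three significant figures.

0.113

Let α = P_Na/P_K. GHK: Vm = 61.7·log₁₀[(Kₒ + α·Naₒ)/(Kᵢ + α·Naᵢ)].
10^(Vm/61.7) = 10^(-47.0/61.7) = 0.17308
So 0.17308·(Kᵢ + α·Naᵢ) = Kₒ + α·Naₒ → α = (0.17308·145.0 − 8.28) / (151.0 − 0.17308·9.63)
α = (25.1 − 8.28) / (151.0 − 1.667) = 16.82/149.3 = 0.1126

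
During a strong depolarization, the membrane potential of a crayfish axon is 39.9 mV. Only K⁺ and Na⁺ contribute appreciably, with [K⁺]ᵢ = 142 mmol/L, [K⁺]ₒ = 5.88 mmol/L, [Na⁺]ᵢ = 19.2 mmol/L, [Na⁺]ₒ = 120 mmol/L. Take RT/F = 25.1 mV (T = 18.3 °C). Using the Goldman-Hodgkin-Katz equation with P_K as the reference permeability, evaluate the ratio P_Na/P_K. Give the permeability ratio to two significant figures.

27

Let α = P_Na/P_K. GHK: Vm = 25.1·ln[(Kₒ + α·Naₒ)/(Kᵢ + α·Naᵢ)].
e^(Vm/25.1) = e^(39.9/25.1) = 4.902
So 4.902·(Kᵢ + α·Naᵢ) = Kₒ + α·Naₒ → α = (4.902·142.0 − 5.88) / (120.0 − 4.902·19.2)
α = (696.1 − 5.88) / (120.0 − 94.12) = 690.2/25.88 = 26.67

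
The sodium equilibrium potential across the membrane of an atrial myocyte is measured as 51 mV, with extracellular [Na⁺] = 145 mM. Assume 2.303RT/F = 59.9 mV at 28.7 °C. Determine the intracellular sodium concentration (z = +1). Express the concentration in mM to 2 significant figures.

20 mM

Nernst: E = (59.9/1) · log₁₀([out]/[in]), so log₁₀([out]/[in]) = 51.0 × 1 / 59.9 = 0.8514.
[out]/[in] = 10^(0.8514) = 7.103.
[in] = 145 / 7.103 = 20.41 mM.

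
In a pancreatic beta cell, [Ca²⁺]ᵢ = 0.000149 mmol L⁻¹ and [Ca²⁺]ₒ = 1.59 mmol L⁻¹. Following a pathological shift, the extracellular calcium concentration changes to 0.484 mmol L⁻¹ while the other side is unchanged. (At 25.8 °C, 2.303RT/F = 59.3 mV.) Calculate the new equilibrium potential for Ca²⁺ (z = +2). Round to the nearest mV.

After the shift: [Ca²⁺]_out = 0.484, [Ca²⁺]_in = 0.000149 mmol L⁻¹.
E_new = (59.3/2)·log₁₀(0.484/0.000149) = 29.65 · (3.5117) = 104.12 mV

104 mV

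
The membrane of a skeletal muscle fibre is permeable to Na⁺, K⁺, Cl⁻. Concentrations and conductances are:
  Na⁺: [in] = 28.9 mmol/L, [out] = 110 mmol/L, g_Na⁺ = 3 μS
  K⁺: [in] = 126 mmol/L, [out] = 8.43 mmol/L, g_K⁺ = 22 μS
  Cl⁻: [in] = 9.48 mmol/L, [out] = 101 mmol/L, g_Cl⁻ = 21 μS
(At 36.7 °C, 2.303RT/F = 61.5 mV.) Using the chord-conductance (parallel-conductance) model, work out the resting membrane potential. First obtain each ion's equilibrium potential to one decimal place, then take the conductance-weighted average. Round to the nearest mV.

-61 mV

E_Na⁺ = (61.5/1)·log₁₀(110/28.9) = 35.7 mV
E_K⁺ = (61.5/1)·log₁₀(8.43/126) = -72.2 mV
E_Cl⁻ = (61.5/-1)·log₁₀(101/9.48) = -63.2 mV
Vm = (Σ gᵢEᵢ)/(Σ gᵢ) = (3·35.7 + 22·-72.2 + 21·-63.2) / (3 + 22 + 21)
= -2808.50 / 46 = -61.05 mV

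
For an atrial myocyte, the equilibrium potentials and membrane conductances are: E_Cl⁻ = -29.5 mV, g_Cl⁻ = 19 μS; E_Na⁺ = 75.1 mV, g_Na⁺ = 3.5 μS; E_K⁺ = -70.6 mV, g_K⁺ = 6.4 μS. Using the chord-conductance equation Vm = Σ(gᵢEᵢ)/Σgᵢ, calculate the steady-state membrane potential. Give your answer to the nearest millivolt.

-26 mV

Σ gᵢEᵢ = 19·(-29.5) + 3.5·(75.1) + 6.4·(-70.6) = -749.49
Σ gᵢ = 19 + 3.5 + 6.4 = 28.9
Vm = -749.49 / 28.9 = -25.93 mV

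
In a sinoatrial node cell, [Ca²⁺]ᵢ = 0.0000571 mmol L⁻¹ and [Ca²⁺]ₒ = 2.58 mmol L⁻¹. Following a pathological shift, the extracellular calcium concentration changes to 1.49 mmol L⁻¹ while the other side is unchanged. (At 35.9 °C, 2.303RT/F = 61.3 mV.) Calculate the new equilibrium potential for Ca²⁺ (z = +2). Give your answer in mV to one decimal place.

135.4 mV

After the shift: [Ca²⁺]_out = 1.49, [Ca²⁺]_in = 0.0000571 mmol L⁻¹.
E_new = (61.3/2)·log₁₀(1.49/0.0000571) = 30.65 · (4.4166) = 135.37 mV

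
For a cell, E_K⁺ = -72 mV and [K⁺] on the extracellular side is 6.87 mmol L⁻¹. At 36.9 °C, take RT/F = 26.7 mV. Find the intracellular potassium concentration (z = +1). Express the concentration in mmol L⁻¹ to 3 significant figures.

Nernst: E = (26.7/1) · ln([out]/[in]), so ln([out]/[in]) = -72.0 × 1 / 26.7 = -2.6966.
[out]/[in] = e^(-2.6966) = 0.06743.
[in] = 6.87 / 0.06743 = 101.9 mmol L⁻¹.

102 mmol L⁻¹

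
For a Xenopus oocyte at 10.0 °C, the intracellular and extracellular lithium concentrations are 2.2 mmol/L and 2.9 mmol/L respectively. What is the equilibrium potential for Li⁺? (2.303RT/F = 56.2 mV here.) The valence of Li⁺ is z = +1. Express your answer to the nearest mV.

E = (56.2/z) · log₁₀([Li⁺]_out/[Li⁺]_in) with z = +1.
= (56.2/1) · log₁₀(2.9/2.2) = 56.20 · log₁₀(1.318)
= 56.20 · (0.1200) = 6.74 mV

7 mV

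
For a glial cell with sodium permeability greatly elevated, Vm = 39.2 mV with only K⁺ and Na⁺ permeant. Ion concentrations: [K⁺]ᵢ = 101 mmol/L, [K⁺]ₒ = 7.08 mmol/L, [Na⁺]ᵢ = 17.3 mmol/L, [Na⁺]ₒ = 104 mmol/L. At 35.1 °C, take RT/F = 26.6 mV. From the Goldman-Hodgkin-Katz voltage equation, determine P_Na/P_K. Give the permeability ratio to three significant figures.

15.2

Let α = P_Na/P_K. GHK: Vm = 26.6·ln[(Kₒ + α·Naₒ)/(Kᵢ + α·Naᵢ)].
e^(Vm/26.6) = e^(39.2/26.6) = 4.3653
So 4.3653·(Kᵢ + α·Naᵢ) = Kₒ + α·Naₒ → α = (4.3653·101.0 − 7.08) / (104.0 − 4.3653·17.3)
α = (440.9 − 7.08) / (104.0 − 75.52) = 433.8/28.48 = 15.23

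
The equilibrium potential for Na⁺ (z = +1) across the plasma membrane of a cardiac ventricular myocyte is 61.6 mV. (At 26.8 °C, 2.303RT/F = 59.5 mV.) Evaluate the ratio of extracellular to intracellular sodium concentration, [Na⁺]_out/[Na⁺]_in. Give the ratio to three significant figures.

10.8

log₁₀([out]/[in]) = E·z/(59.5) = 61.6 × 1 / 59.5 = 1.0353
[out]/[in] = 10^(1.0353) = 10.85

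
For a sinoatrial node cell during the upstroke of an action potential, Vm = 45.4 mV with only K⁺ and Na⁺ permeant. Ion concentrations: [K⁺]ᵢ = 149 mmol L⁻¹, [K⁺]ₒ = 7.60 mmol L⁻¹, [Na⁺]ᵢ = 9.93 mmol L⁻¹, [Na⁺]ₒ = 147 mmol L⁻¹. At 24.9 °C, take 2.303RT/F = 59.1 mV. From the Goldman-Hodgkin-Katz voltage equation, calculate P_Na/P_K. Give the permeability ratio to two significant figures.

9.8

Let α = P_Na/P_K. GHK: Vm = 59.1·log₁₀[(Kₒ + α·Naₒ)/(Kᵢ + α·Naᵢ)].
10^(Vm/59.1) = 10^(45.4/59.1) = 5.8639
So 5.8639·(Kᵢ + α·Naᵢ) = Kₒ + α·Naₒ → α = (5.8639·149.0 − 7.6) / (147.0 − 5.8639·9.93)
α = (873.7 − 7.6) / (147.0 − 58.23) = 866.1/88.77 = 9.757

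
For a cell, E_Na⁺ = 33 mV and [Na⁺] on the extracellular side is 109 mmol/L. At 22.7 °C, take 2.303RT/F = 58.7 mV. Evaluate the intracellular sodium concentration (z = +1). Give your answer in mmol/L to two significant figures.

30 mmol/L

Nernst: E = (58.7/1) · log₁₀([out]/[in]), so log₁₀([out]/[in]) = 33.0 × 1 / 58.7 = 0.5622.
[out]/[in] = 10^(0.5622) = 3.649.
[in] = 109 / 3.649 = 29.87 mmol/L.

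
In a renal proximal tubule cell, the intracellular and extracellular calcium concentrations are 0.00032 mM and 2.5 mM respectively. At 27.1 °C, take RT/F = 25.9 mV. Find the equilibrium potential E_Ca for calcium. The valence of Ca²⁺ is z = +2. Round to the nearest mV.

E = (25.9/z) · ln([Ca²⁺]_out/[Ca²⁺]_in) with z = +2.
= (25.9/2) · ln(2.5/0.00032) = 12.95 · ln(7812)
= 12.95 · (8.9635) = 116.08 mV

116 mV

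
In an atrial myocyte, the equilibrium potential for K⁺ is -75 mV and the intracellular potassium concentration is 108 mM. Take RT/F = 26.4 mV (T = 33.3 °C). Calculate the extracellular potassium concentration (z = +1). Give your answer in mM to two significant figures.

Nernst: E = (26.4/1) · ln([out]/[in]), so ln([out]/[in]) = -75.0 × 1 / 26.4 = -2.8409.
[out]/[in] = e^(-2.8409) = 0.05837.
[out] = 0.05837 × 108 = 6.304 mM.

6.3 mM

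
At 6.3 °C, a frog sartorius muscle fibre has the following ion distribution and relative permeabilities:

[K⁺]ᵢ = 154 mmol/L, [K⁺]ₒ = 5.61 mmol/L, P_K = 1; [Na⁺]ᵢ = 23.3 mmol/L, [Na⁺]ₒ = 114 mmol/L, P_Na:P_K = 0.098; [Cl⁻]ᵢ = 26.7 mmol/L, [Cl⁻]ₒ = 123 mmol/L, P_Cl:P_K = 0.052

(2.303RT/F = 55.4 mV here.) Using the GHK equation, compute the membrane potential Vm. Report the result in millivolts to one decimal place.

Vm = 55.4 · log₁₀[(Σ P·[cation]ₒ + Σ P·[anion]ᵢ) / (Σ P·[cation]ᵢ + Σ P·[anion]ₒ)]
Numerator = 1×5.61 + 0.098×114 + 0.052×26.7 = 18.17
Denominator = 1×154 + 0.098×23.3 + 0.052×123 = 162.7
Vm = 55.4 · log₁₀(0.11169) = 55.4 × (-0.9520) = -52.74 mV

-52.7 mV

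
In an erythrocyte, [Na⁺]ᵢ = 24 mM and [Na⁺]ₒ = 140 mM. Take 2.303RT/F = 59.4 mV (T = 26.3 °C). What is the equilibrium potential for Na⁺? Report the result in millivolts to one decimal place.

45.5 mV

E = (59.4/z) · log₁₀([Na⁺]_out/[Na⁺]_in) with z = +1.
= (59.4/1) · log₁₀(140/24) = 59.40 · log₁₀(5.833)
= 59.40 · (0.7659) = 45.50 mV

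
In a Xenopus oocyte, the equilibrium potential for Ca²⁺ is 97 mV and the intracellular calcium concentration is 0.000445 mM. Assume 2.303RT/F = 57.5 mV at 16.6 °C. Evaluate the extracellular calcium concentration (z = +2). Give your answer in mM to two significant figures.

Nernst: E = (57.5/2) · log₁₀([out]/[in]), so log₁₀([out]/[in]) = 97.0 × 2 / 57.5 = 3.3739.
[out]/[in] = 10^(3.3739) = 2365.
[out] = 2365 × 0.000445 = 1.053 mM.

1.1 mM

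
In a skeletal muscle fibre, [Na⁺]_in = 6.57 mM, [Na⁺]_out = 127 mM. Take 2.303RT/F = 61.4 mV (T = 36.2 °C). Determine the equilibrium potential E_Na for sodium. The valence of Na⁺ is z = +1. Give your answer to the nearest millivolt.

E = (61.4/z) · log₁₀([Na⁺]_out/[Na⁺]_in) with z = +1.
= (61.4/1) · log₁₀(127/6.57) = 61.40 · log₁₀(19.33)
= 61.40 · (1.2862) = 78.98 mV

79 mV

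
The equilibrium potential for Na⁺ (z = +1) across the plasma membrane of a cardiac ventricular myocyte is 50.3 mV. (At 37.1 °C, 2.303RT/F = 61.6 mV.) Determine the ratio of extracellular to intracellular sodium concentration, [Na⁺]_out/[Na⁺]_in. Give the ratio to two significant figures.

log₁₀([out]/[in]) = E·z/(61.6) = 50.3 × 1 / 61.6 = 0.8166
[out]/[in] = 10^(0.8166) = 6.555

6.6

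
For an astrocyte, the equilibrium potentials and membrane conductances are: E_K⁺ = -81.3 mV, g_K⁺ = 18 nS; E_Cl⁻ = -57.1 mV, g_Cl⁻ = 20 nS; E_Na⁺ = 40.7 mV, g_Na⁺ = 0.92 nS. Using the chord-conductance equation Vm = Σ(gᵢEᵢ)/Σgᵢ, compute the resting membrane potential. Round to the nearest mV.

Σ gᵢEᵢ = 18·(-81.3) + 20·(-57.1) + 0.92·(40.7) = -2567.96
Σ gᵢ = 18 + 20 + 0.92 = 38.92
Vm = -2567.96 / 38.92 = -65.98 mV

-66 mV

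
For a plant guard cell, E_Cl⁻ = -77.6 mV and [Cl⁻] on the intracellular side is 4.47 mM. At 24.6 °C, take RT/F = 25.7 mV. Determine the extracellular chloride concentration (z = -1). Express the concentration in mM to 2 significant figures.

Nernst: E = (25.7/-1) · ln([out]/[in]), so ln([out]/[in]) = -77.6 × -1 / 25.7 = 3.0195.
[out]/[in] = e^(3.0195) = 20.48.
[out] = 20.48 × 4.47 = 91.55 mM.

92 mM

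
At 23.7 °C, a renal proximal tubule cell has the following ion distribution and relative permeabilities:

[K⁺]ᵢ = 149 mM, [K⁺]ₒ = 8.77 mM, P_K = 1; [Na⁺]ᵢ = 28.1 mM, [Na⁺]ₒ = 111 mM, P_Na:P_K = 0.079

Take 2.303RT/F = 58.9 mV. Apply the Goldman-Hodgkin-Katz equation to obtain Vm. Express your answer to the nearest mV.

-55 mV

Vm = 58.9 · log₁₀[(Σ P·[cation]ₒ + Σ P·[anion]ᵢ) / (Σ P·[cation]ᵢ + Σ P·[anion]ₒ)]
Numerator = 1×8.77 + 0.079×111 = 17.54
Denominator = 1×149 + 0.079×28.1 = 151.2
Vm = 58.9 · log₁₀(0.11598) = 58.9 × (-0.9356) = -55.11 mV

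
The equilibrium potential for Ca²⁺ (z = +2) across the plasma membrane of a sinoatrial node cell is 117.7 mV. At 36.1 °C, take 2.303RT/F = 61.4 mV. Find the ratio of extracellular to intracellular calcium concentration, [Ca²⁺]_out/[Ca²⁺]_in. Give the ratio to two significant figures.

6800

log₁₀([out]/[in]) = E·z/(61.4) = 117.7 × 2 / 61.4 = 3.8339
[out]/[in] = 10^(3.8339) = 6821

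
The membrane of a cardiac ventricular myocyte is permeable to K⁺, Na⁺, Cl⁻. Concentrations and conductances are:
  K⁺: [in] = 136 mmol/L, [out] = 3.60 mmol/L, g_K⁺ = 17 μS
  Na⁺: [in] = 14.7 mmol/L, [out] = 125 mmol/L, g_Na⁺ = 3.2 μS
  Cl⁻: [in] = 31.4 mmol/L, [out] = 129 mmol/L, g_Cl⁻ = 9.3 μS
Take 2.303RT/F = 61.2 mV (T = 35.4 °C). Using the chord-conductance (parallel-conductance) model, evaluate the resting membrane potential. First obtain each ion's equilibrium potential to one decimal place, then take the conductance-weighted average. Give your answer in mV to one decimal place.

E_K⁺ = (61.2/1)·log₁₀(3.60/136) = -96.5 mV
E_Na⁺ = (61.2/1)·log₁₀(125/14.7) = 56.9 mV
E_Cl⁻ = (61.2/-1)·log₁₀(129/31.4) = -37.6 mV
Vm = (Σ gᵢEᵢ)/(Σ gᵢ) = (17·-96.5 + 3.2·56.9 + 9.3·-37.6) / (17 + 3.2 + 9.3)
= -1808.10 / 29.5 = -61.29 mV

-61.3 mV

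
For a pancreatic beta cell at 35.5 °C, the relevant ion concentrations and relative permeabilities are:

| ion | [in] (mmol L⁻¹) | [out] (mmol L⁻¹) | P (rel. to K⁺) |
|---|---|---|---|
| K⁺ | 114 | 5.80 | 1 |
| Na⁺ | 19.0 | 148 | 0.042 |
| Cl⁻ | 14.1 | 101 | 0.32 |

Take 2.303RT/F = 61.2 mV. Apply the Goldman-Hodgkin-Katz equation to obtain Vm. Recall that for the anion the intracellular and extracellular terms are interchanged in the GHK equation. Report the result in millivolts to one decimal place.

-58.1 mV

Vm = 61.2 · log₁₀[(Σ P·[cation]ₒ + Σ P·[anion]ᵢ) / (Σ P·[cation]ᵢ + Σ P·[anion]ₒ)]
Numerator = 1×5.80 + 0.042×148 + 0.32×14.1 = 16.53
Denominator = 1×114 + 0.042×19.0 + 0.32×101 = 147.1
Vm = 61.2 · log₁₀(0.11235) = 61.2 × (-0.9494) = -58.11 mV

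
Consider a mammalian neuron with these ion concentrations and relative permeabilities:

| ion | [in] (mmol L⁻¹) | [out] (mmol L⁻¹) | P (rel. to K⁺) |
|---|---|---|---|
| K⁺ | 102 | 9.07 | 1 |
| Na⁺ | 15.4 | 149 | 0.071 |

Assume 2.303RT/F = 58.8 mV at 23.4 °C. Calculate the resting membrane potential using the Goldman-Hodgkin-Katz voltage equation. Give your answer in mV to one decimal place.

Vm = 58.8 · log₁₀[(Σ P·[cation]ₒ + Σ P·[anion]ᵢ) / (Σ P·[cation]ᵢ + Σ P·[anion]ₒ)]
Numerator = 1×9.07 + 0.071×149 = 19.65
Denominator = 1×102 + 0.071×15.4 = 103.1
Vm = 58.8 · log₁₀(0.19059) = 58.8 × (-0.7199) = -42.33 mV

-42.3 mV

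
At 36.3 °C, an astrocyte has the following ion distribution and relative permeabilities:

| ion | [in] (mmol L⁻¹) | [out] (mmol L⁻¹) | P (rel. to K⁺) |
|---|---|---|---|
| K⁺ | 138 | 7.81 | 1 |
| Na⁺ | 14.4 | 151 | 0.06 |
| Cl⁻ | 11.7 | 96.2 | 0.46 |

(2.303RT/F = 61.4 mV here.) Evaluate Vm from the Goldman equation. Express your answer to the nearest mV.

Vm = 61.4 · log₁₀[(Σ P·[cation]ₒ + Σ P·[anion]ᵢ) / (Σ P·[cation]ᵢ + Σ P·[anion]ₒ)]
Numerator = 1×7.81 + 0.06×151 + 0.46×11.7 = 22.25
Denominator = 1×138 + 0.06×14.4 + 0.46×96.2 = 183.1
Vm = 61.4 · log₁₀(0.12152) = 61.4 × (-0.9154) = -56.20 mV

-56 mV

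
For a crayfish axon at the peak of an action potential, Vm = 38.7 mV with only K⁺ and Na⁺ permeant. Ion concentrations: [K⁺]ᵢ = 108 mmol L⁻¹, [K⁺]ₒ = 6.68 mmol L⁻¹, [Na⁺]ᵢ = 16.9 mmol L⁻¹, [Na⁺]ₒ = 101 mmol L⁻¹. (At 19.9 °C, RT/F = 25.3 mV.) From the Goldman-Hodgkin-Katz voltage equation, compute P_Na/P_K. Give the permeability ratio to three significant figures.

Let α = P_Na/P_K. GHK: Vm = 25.3·ln[(Kₒ + α·Naₒ)/(Kᵢ + α·Naᵢ)].
e^(Vm/25.3) = e^(38.7/25.3) = 4.6165
So 4.6165·(Kᵢ + α·Naᵢ) = Kₒ + α·Naₒ → α = (4.6165·108.0 − 6.68) / (101.0 − 4.6165·16.9)
α = (498.6 − 6.68) / (101.0 − 78.02) = 491.9/22.98 = 21.41

21.4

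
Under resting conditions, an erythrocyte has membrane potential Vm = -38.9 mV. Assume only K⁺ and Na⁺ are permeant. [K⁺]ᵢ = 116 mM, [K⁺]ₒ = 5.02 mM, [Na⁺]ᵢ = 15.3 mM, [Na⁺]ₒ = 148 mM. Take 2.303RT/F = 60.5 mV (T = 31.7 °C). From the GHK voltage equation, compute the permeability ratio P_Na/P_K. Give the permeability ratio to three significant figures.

Let α = P_Na/P_K. GHK: Vm = 60.5·log₁₀[(Kₒ + α·Naₒ)/(Kᵢ + α·Naᵢ)].
10^(Vm/60.5) = 10^(-38.9/60.5) = 0.22752
So 0.22752·(Kᵢ + α·Naᵢ) = Kₒ + α·Naₒ → α = (0.22752·116.0 − 5.02) / (148.0 − 0.22752·15.3)
α = (26.39 − 5.02) / (148.0 − 3.481) = 21.37/144.5 = 0.1479

0.148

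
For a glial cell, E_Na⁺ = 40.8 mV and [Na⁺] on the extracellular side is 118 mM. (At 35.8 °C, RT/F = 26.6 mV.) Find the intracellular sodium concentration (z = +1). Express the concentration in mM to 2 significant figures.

25 mM

Nernst: E = (26.6/1) · ln([out]/[in]), so ln([out]/[in]) = 40.8 × 1 / 26.6 = 1.5338.
[out]/[in] = e^(1.5338) = 4.636.
[in] = 118 / 4.636 = 25.45 mM.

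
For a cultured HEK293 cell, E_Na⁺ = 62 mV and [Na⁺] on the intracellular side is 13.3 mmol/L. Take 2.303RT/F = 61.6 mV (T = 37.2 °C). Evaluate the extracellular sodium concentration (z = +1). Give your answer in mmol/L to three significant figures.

Nernst: E = (61.6/1) · log₁₀([out]/[in]), so log₁₀([out]/[in]) = 62.0 × 1 / 61.6 = 1.0065.
[out]/[in] = 10^(1.0065) = 10.15.
[out] = 10.15 × 13.3 = 135 mmol/L.

135 mmol/L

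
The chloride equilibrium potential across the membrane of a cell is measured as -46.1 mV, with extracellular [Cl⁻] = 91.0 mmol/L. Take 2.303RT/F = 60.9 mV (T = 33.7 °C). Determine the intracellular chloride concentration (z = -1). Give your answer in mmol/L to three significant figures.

15.9 mmol/L

Nernst: E = (60.9/-1) · log₁₀([out]/[in]), so log₁₀([out]/[in]) = -46.1 × -1 / 60.9 = 0.7570.
[out]/[in] = 10^(0.7570) = 5.715.
[in] = 91.0 / 5.715 = 15.92 mmol/L.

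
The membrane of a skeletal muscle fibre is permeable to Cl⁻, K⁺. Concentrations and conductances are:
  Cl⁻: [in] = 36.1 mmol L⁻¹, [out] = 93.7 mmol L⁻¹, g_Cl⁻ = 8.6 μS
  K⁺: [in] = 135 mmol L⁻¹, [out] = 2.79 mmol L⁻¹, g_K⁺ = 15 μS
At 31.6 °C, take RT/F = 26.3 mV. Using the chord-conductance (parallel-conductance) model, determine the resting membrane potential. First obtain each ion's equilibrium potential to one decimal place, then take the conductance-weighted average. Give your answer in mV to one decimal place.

E_Cl⁻ = (26.3/-1)·ln(93.7/36.1) = -25.1 mV
E_K⁺ = (26.3/1)·ln(2.79/135) = -102.0 mV
Vm = (Σ gᵢEᵢ)/(Σ gᵢ) = (8.6·-25.1 + 15·-102.0) / (8.6 + 15)
= -1745.86 / 23.6 = -73.98 mV

-74.0 mV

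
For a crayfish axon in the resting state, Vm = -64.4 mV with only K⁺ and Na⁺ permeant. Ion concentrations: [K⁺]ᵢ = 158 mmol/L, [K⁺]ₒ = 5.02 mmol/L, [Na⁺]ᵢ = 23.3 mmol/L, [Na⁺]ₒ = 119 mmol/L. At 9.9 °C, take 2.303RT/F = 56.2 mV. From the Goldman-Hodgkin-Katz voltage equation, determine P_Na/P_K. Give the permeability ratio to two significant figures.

0.053

Let α = P_Na/P_K. GHK: Vm = 56.2·log₁₀[(Kₒ + α·Naₒ)/(Kᵢ + α·Naᵢ)].
10^(Vm/56.2) = 10^(-64.4/56.2) = 0.071465
So 0.071465·(Kᵢ + α·Naᵢ) = Kₒ + α·Naₒ → α = (0.071465·158.0 − 5.02) / (119.0 − 0.071465·23.3)
α = (11.29 − 5.02) / (119.0 − 1.665) = 6.271/117.3 = 0.05345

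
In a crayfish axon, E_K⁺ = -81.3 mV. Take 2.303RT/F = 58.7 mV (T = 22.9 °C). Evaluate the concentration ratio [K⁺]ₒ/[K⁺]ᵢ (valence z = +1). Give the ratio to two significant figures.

log₁₀([out]/[in]) = E·z/(58.7) = -81.3 × 1 / 58.7 = -1.3850
[out]/[in] = 10^(-1.3850) = 0.04121

0.041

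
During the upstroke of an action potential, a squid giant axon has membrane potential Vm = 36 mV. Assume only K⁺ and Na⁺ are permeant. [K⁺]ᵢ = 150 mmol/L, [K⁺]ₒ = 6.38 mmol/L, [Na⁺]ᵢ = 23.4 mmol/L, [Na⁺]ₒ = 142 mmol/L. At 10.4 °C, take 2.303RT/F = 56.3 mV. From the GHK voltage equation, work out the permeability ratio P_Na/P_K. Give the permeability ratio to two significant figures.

Let α = P_Na/P_K. GHK: Vm = 56.3·log₁₀[(Kₒ + α·Naₒ)/(Kᵢ + α·Naᵢ)].
10^(Vm/56.3) = 10^(36.0/56.3) = 4.3594
So 4.3594·(Kᵢ + α·Naᵢ) = Kₒ + α·Naₒ → α = (4.3594·150.0 − 6.38) / (142.0 − 4.3594·23.4)
α = (653.9 − 6.38) / (142.0 − 102) = 647.5/39.99 = 16.19

16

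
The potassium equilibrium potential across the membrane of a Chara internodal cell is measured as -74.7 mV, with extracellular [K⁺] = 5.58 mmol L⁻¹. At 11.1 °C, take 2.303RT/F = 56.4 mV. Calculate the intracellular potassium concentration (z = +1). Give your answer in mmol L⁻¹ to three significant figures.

118 mmol L⁻¹

Nernst: E = (56.4/1) · log₁₀([out]/[in]), so log₁₀([out]/[in]) = -74.7 × 1 / 56.4 = -1.3245.
[out]/[in] = 10^(-1.3245) = 0.04737.
[in] = 5.58 / 0.04737 = 117.8 mmol L⁻¹.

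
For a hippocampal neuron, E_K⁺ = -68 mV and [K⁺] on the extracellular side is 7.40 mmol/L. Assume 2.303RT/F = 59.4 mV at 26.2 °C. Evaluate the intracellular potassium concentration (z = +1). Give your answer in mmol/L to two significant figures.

100 mmol/L

Nernst: E = (59.4/1) · log₁₀([out]/[in]), so log₁₀([out]/[in]) = -68.0 × 1 / 59.4 = -1.1448.
[out]/[in] = 10^(-1.1448) = 0.07165.
[in] = 7.40 / 0.07165 = 103.3 mmol/L.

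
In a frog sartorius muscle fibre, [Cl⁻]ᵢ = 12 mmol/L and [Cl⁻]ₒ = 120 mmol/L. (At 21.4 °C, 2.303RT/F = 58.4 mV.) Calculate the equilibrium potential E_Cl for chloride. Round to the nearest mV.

-58 mV

E = (58.4/z) · log₁₀([Cl⁻]_out/[Cl⁻]_in) with z = -1.
For an anion, dividing by z = -1 reverses the sign.
= (58.4/-1) · log₁₀(120/12) = -58.40 · log₁₀(10)
= -58.40 · (1.0000) = -58.40 mV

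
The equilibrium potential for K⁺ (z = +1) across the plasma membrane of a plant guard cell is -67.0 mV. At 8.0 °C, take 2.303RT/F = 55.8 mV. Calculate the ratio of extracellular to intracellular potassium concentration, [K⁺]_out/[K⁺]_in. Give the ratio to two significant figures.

0.063

log₁₀([out]/[in]) = E·z/(55.8) = -67.0 × 1 / 55.8 = -1.2007
[out]/[in] = 10^(-1.2007) = 0.06299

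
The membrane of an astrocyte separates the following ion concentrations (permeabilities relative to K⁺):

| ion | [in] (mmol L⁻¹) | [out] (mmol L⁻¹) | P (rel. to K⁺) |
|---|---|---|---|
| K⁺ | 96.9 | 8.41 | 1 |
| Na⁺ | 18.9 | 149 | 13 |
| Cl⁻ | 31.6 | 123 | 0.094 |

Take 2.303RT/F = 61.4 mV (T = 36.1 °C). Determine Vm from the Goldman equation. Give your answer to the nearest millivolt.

45 mV

Vm = 61.4 · log₁₀[(Σ P·[cation]ₒ + Σ P·[anion]ᵢ) / (Σ P·[cation]ᵢ + Σ P·[anion]ₒ)]
Numerator = 1×8.41 + 13×149 + 0.094×31.6 = 1948
Denominator = 1×96.9 + 13×18.9 + 0.094×123 = 354.2
Vm = 61.4 · log₁₀(5.5014) = 61.4 × (0.7405) = 45.46 mV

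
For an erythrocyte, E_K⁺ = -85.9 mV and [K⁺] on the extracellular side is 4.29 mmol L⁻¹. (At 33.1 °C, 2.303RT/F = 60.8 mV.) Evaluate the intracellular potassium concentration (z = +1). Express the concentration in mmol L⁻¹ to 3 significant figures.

Nernst: E = (60.8/1) · log₁₀([out]/[in]), so log₁₀([out]/[in]) = -85.9 × 1 / 60.8 = -1.4128.
[out]/[in] = 10^(-1.4128) = 0.03865.
[in] = 4.29 / 0.03865 = 111 mmol L⁻¹.

111 mmol L⁻¹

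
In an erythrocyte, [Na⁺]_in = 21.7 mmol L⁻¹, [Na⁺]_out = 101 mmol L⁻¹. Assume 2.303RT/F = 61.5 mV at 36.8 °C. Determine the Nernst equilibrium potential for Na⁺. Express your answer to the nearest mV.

41 mV

E = (61.5/z) · log₁₀([Na⁺]_out/[Na⁺]_in) with z = +1.
= (61.5/1) · log₁₀(101/21.7) = 61.50 · log₁₀(4.654)
= 61.50 · (0.6679) = 41.07 mV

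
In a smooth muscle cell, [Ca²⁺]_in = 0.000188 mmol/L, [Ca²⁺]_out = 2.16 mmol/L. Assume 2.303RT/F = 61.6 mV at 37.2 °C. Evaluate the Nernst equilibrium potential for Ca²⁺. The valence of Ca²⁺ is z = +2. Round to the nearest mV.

125 mV

E = (61.6/z) · log₁₀([Ca²⁺]_out/[Ca²⁺]_in) with z = +2.
= (61.6/2) · log₁₀(2.16/0.000188) = 30.80 · log₁₀(1.149e+04)
= 30.80 · (4.0603) = 125.06 mV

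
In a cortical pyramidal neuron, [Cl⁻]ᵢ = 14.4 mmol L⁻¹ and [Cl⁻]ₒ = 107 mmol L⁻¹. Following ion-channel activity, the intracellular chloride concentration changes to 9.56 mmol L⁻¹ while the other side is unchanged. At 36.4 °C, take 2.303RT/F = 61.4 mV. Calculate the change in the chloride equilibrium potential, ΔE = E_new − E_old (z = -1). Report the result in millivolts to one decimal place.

E_old = (61.4/-1)·log₁₀(107/14.4) = -53.48 mV
E_new = (61.4/-1)·log₁₀(107/9.56) = -64.40 mV
ΔE = -64.40 − (-53.48) = -10.92 mV

-10.9 mV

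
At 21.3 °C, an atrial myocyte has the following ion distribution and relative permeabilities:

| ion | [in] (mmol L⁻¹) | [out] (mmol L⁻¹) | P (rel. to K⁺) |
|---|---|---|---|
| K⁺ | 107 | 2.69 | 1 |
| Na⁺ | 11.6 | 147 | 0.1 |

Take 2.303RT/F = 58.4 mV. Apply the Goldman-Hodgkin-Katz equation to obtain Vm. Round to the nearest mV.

Vm = 58.4 · log₁₀[(Σ P·[cation]ₒ + Σ P·[anion]ᵢ) / (Σ P·[cation]ᵢ + Σ P·[anion]ₒ)]
Numerator = 1×2.69 + 0.1×147 = 17.39
Denominator = 1×107 + 0.1×11.6 = 108.2
Vm = 58.4 · log₁₀(0.16078) = 58.4 × (-0.7938) = -46.36 mV

-46 mV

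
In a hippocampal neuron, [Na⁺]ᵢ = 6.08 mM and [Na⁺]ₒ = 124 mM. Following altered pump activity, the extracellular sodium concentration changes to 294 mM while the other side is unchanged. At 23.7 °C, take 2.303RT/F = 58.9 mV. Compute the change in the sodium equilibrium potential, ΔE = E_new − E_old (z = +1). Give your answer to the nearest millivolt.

E_old = (58.9/1)·log₁₀(124/6.08) = 77.13 mV
E_new = (58.9/1)·log₁₀(294/6.08) = 99.21 mV
ΔE = 99.21 − (77.13) = 22.08 mV

22 mV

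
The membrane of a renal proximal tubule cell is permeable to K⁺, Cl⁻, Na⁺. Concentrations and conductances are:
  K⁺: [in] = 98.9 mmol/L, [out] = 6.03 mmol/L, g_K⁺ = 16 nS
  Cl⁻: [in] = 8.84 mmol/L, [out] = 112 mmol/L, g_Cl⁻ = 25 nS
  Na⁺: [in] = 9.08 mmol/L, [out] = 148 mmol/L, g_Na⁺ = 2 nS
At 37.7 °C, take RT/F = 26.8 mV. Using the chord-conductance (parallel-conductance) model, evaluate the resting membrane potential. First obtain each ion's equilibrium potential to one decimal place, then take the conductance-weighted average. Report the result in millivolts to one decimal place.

E_K⁺ = (26.8/1)·ln(6.03/98.9) = -75.0 mV
E_Cl⁻ = (26.8/-1)·ln(112/8.84) = -68.1 mV
E_Na⁺ = (26.8/1)·ln(148/9.08) = 74.8 mV
Vm = (Σ gᵢEᵢ)/(Σ gᵢ) = (16·-75.0 + 25·-68.1 + 2·74.8) / (16 + 25 + 2)
= -2752.90 / 43 = -64.02 mV

-64.0 mV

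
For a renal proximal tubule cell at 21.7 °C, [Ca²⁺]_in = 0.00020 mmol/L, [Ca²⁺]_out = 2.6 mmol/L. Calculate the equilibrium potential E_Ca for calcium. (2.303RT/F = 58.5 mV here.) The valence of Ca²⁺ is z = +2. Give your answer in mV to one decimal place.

120.3 mV

E = (58.5/z) · log₁₀([Ca²⁺]_out/[Ca²⁺]_in) with z = +2.
= (58.5/2) · log₁₀(2.6/0.00020) = 29.25 · log₁₀(1.3e+04)
= 29.25 · (4.1139) = 120.33 mV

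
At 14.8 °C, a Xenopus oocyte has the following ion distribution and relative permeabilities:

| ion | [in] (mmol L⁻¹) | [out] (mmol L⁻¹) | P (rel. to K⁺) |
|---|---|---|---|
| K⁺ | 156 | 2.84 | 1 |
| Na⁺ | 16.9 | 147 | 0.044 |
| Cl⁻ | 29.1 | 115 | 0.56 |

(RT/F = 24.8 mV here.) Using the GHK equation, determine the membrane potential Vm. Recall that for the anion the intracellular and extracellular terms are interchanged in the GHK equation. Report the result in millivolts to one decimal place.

Vm = 24.8 · ln[(Σ P·[cation]ₒ + Σ P·[anion]ᵢ) / (Σ P·[cation]ᵢ + Σ P·[anion]ₒ)]
Numerator = 1×2.84 + 0.044×147 + 0.56×29.1 = 25.6
Denominator = 1×156 + 0.044×16.9 + 0.56×115 = 221.1
Vm = 24.8 · ln(0.11578) = 24.8 × (-2.1561) = -53.47 mV

-53.5 mV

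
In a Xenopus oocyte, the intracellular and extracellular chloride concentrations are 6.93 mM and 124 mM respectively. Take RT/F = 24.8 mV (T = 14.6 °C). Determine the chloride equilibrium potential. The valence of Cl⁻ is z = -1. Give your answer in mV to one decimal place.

E = (24.8/z) · ln([Cl⁻]_out/[Cl⁻]_in) with z = -1.
For an anion, dividing by z = -1 reverses the sign.
= (24.8/-1) · ln(124/6.93) = -24.80 · ln(17.89)
= -24.80 · (2.8844) = -71.53 mV

-71.5 mV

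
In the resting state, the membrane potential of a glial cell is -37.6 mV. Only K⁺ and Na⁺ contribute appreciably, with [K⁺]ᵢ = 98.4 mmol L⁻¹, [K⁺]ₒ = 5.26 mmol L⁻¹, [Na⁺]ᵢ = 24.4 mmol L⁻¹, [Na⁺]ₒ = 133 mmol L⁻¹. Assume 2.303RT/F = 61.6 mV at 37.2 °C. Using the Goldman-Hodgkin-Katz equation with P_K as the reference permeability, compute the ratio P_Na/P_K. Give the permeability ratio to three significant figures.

Let α = P_Na/P_K. GHK: Vm = 61.6·log₁₀[(Kₒ + α·Naₒ)/(Kᵢ + α·Naᵢ)].
10^(Vm/61.6) = 10^(-37.6/61.6) = 0.24525
So 0.24525·(Kᵢ + α·Naᵢ) = Kₒ + α·Naₒ → α = (0.24525·98.4 − 5.26) / (133.0 − 0.24525·24.4)
α = (24.13 − 5.26) / (133.0 − 5.984) = 18.87/127 = 0.1486

0.149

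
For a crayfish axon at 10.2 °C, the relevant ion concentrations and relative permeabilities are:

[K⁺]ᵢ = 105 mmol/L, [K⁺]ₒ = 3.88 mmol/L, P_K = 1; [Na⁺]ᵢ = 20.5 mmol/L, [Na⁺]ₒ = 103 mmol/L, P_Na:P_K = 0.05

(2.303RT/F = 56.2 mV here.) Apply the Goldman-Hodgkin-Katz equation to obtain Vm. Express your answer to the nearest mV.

Vm = 56.2 · log₁₀[(Σ P·[cation]ₒ + Σ P·[anion]ᵢ) / (Σ P·[cation]ᵢ + Σ P·[anion]ₒ)]
Numerator = 1×3.88 + 0.05×103 = 9.03
Denominator = 1×105 + 0.05×20.5 = 106
Vm = 56.2 · log₁₀(0.085169) = 56.2 × (-1.0697) = -60.12 mV

-60 mV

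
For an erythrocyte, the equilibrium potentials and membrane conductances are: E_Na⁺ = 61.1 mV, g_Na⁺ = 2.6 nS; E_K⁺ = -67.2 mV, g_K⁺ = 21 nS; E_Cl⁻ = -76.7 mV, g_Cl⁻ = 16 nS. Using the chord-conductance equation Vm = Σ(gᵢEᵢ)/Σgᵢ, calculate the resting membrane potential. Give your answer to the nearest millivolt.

Σ gᵢEᵢ = 2.6·(61.1) + 21·(-67.2) + 16·(-76.7) = -2479.54
Σ gᵢ = 2.6 + 21 + 16 = 39.6
Vm = -2479.54 / 39.6 = -62.61 mV

-63 mV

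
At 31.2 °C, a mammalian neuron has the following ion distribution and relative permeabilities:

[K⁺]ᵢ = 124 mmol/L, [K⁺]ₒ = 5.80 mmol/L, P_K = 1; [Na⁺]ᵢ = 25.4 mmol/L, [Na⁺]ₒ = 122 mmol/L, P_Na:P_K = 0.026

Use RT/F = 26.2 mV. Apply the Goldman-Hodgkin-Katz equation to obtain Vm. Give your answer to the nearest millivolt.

Vm = 26.2 · ln[(Σ P·[cation]ₒ + Σ P·[anion]ᵢ) / (Σ P·[cation]ᵢ + Σ P·[anion]ₒ)]
Numerator = 1×5.80 + 0.026×122 = 8.972
Denominator = 1×124 + 0.026×25.4 = 124.7
Vm = 26.2 · ln(0.071972) = 26.2 × (-2.6315) = -68.94 mV

-69 mV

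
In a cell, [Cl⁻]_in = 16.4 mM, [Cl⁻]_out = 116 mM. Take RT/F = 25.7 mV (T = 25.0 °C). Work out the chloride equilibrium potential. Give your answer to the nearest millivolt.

-50 mV

E = (25.7/z) · ln([Cl⁻]_out/[Cl⁻]_in) with z = -1.
For an anion, dividing by z = -1 reverses the sign.
= (25.7/-1) · ln(116/16.4) = -25.70 · ln(7.073)
= -25.70 · (1.9563) = -50.28 mV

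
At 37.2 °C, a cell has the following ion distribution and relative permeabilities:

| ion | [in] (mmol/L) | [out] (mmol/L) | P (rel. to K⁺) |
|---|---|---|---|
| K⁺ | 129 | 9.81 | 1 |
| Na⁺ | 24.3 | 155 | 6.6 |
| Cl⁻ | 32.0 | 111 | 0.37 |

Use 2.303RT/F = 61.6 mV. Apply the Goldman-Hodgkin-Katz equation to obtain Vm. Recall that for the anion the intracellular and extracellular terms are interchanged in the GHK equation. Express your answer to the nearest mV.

31 mV

Vm = 61.6 · log₁₀[(Σ P·[cation]ₒ + Σ P·[anion]ᵢ) / (Σ P·[cation]ᵢ + Σ P·[anion]ₒ)]
Numerator = 1×9.81 + 6.6×155 + 0.37×32.0 = 1045
Denominator = 1×129 + 6.6×24.3 + 0.37×111 = 330.4
Vm = 61.6 · log₁₀(3.1613) = 61.6 × (0.4999) = 30.79 mV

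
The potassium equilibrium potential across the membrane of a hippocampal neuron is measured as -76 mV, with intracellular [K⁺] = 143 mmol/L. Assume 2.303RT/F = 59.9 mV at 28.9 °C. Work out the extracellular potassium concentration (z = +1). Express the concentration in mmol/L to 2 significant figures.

Nernst: E = (59.9/1) · log₁₀([out]/[in]), so log₁₀([out]/[in]) = -76.0 × 1 / 59.9 = -1.2688.
[out]/[in] = 10^(-1.2688) = 0.05385.
[out] = 0.05385 × 143 = 7.701 mmol/L.

7.7 mmol/L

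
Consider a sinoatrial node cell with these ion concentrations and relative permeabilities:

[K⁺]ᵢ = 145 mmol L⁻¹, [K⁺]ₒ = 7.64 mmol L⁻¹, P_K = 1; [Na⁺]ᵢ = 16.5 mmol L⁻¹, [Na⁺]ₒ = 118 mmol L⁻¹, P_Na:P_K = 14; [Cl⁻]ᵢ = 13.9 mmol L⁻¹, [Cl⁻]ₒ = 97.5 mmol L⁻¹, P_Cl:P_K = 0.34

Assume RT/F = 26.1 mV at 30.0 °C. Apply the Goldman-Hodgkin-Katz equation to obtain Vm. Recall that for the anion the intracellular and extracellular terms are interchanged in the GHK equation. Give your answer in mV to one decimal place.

Vm = 26.1 · ln[(Σ P·[cation]ₒ + Σ P·[anion]ᵢ) / (Σ P·[cation]ᵢ + Σ P·[anion]ₒ)]
Numerator = 1×7.64 + 14×118 + 0.34×13.9 = 1664
Denominator = 1×145 + 14×16.5 + 0.34×97.5 = 409.1
Vm = 26.1 · ln(4.0679) = 26.1 × (1.4031) = 36.62 mV

36.6 mV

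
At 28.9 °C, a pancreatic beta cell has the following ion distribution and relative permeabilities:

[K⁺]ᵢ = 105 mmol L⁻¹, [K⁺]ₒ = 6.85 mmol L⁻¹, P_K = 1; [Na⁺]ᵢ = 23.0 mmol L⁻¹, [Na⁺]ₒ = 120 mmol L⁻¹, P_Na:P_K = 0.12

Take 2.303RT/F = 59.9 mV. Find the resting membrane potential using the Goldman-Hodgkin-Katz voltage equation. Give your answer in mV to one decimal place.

-42.2 mV

Vm = 59.9 · log₁₀[(Σ P·[cation]ₒ + Σ P·[anion]ᵢ) / (Σ P·[cation]ᵢ + Σ P·[anion]ₒ)]
Numerator = 1×6.85 + 0.12×120 = 21.25
Denominator = 1×105 + 0.12×23.0 = 107.8
Vm = 59.9 · log₁₀(0.1972) = 59.9 × (-0.7051) = -42.24 mV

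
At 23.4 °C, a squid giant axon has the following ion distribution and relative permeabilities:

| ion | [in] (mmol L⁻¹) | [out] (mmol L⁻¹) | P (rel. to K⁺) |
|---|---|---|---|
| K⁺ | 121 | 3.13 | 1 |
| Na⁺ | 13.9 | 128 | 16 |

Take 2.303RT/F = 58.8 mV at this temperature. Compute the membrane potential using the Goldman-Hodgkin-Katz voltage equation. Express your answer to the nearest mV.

Vm = 58.8 · log₁₀[(Σ P·[cation]ₒ + Σ P·[anion]ᵢ) / (Σ P·[cation]ᵢ + Σ P·[anion]ₒ)]
Numerator = 1×3.13 + 16×128 = 2051
Denominator = 1×121 + 16×13.9 = 343.4
Vm = 58.8 · log₁₀(5.973) = 58.8 × (0.7762) = 45.64 mV

46 mV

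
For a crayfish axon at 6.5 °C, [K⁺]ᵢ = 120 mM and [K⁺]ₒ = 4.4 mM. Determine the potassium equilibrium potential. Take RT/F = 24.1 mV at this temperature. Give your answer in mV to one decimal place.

E = (24.1/z) · ln([K⁺]_out/[K⁺]_in) with z = +1.
= (24.1/1) · ln(4.4/120) = 24.10 · ln(0.03667)
= 24.10 · (-3.3059) = -79.67 mV

-79.7 mV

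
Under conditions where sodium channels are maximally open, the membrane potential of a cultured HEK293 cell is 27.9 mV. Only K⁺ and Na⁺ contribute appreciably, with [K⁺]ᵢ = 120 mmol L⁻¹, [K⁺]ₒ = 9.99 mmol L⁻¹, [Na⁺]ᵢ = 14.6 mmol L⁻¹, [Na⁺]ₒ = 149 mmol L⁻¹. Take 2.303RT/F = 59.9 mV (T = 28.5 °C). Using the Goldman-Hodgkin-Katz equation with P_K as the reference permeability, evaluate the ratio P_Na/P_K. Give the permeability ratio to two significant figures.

3.2

Let α = P_Na/P_K. GHK: Vm = 59.9·log₁₀[(Kₒ + α·Naₒ)/(Kᵢ + α·Naᵢ)].
10^(Vm/59.9) = 10^(27.9/59.9) = 2.9226
So 2.9226·(Kᵢ + α·Naᵢ) = Kₒ + α·Naₒ → α = (2.9226·120.0 − 9.99) / (149.0 − 2.9226·14.6)
α = (350.7 − 9.99) / (149.0 − 42.67) = 340.7/106.3 = 3.204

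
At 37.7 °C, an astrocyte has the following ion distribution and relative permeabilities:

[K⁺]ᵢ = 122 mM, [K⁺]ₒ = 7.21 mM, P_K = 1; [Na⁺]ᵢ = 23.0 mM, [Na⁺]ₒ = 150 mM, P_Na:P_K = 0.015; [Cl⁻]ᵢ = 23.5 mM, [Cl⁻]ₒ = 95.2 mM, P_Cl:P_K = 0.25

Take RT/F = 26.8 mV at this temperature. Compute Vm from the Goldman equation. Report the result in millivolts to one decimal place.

Vm = 26.8 · ln[(Σ P·[cation]ₒ + Σ P·[anion]ᵢ) / (Σ P·[cation]ᵢ + Σ P·[anion]ₒ)]
Numerator = 1×7.21 + 0.015×150 + 0.25×23.5 = 15.34
Denominator = 1×122 + 0.015×23.0 + 0.25×95.2 = 146.1
Vm = 26.8 · ln(0.10493) = 26.8 × (-2.2545) = -60.42 mV

-60.4 mV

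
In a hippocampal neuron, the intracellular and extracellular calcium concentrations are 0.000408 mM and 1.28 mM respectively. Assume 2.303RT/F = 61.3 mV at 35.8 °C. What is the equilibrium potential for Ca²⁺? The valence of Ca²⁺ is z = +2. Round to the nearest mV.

E = (61.3/z) · log₁₀([Ca²⁺]_out/[Ca²⁺]_in) with z = +2.
= (61.3/2) · log₁₀(1.28/0.000408) = 30.65 · log₁₀(3137)
= 30.65 · (3.4965) = 107.17 mV

107 mV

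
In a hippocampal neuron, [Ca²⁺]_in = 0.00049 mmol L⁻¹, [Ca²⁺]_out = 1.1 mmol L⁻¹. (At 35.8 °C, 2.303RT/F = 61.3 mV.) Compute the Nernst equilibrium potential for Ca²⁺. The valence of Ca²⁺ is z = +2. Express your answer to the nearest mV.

103 mV

E = (61.3/z) · log₁₀([Ca²⁺]_out/[Ca²⁺]_in) with z = +2.
= (61.3/2) · log₁₀(1.1/0.00049) = 30.65 · log₁₀(2245)
= 30.65 · (3.3512) = 102.71 mV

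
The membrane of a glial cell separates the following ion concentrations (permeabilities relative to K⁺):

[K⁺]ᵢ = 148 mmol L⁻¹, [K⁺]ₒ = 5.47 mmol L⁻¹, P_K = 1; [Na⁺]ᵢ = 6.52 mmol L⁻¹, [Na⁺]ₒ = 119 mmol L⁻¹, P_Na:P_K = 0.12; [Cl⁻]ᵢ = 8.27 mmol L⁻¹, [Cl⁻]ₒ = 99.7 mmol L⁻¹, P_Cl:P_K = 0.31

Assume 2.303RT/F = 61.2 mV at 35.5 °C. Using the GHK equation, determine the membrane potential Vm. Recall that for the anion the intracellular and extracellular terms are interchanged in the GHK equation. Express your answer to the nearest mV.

-55 mV

Vm = 61.2 · log₁₀[(Σ P·[cation]ₒ + Σ P·[anion]ᵢ) / (Σ P·[cation]ᵢ + Σ P·[anion]ₒ)]
Numerator = 1×5.47 + 0.12×119 + 0.31×8.27 = 22.31
Denominator = 1×148 + 0.12×6.52 + 0.31×99.7 = 179.7
Vm = 61.2 · log₁₀(0.12418) = 61.2 × (-0.9060) = -55.44 mV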